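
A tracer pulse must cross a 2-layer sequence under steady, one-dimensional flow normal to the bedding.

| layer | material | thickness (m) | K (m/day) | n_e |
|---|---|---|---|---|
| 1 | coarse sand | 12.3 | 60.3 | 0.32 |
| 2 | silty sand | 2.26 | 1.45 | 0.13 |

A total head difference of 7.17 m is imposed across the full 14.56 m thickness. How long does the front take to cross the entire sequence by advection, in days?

1.04

With flow normal to the layers, continuity requires the same specific discharge q through every layer.
Σ(b_i/K_i) = 12.3/60.3 + 2.26/1.45 = 1.763 d.
q = Δh / Σ(b_i/K_i) = 7.17 / 1.763 = 4.068 m/day.
In each layer the seepage velocity is v_i = q/n_i, so the layer transit time is t_i = b_i·n_i / q:
  layer 1 (coarse sand): t_1 = 12.3 × 0.32 / 4.068 = 0.9676 d
  layer 2 (silty sand): t_2 = 2.26 × 0.13 / 4.068 = 0.07222 d
Total t = Σ t_i = 1.040 days.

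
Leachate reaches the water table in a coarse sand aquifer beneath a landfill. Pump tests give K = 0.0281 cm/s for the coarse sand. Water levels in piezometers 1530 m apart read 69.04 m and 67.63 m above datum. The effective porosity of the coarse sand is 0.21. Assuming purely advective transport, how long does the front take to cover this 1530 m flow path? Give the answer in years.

Convert K: 0.0281 cm/s × 864 = 24.28 m/day.
Hydraulic gradient i = (69.04 − 67.63) / 1530 = 1.41 / 1530 = 0.0009216.
Darcy flux q = K · i = 24.28 × 0.0009216 = 0.02237 m/day.
Seepage velocity v = q / n_e = 0.02237 / 0.21 = 0.1065 m/day.
Travel time t = L / v = 1530 / 0.1065 = 14360 days = 39.32 years.

39.3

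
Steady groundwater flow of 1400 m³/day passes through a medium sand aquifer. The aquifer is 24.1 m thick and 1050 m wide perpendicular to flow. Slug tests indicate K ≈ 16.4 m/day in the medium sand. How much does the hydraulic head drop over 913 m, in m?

Cross-sectional area A = 1050 × 24.1 = 25305 m².
From Q = K·A·i, i = Q / (K·A) = 1400 / (16.40 × 25305) = 0.003373.
Head loss Δh = i · L = 0.003373 × 913 = 3.080 m.

3.08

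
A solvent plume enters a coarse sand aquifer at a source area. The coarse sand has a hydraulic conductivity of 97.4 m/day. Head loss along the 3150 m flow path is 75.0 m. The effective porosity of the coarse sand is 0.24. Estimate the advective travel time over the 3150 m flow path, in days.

326

Hydraulic gradient i = Δh / L = 75.0 / 3150 = 0.02381.
Darcy flux q = K · i = 97.40 × 0.02381 = 2.319 m/day.
Seepage velocity v = q / n_e = 2.319 / 0.24 = 9.663 m/day.
Travel time t = L / v = 3150 / 9.663 = 326.0 days.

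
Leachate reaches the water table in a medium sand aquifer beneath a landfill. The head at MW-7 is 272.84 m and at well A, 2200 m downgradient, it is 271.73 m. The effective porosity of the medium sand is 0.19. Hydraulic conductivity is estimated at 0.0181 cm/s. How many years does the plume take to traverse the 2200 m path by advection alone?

Convert K: 0.0181 cm/s × 864 = 15.64 m/day.
Hydraulic gradient i = (272.84 − 271.73) / 2200 = 1.11 / 2200 = 0.0005045.
Darcy flux q = K · i = 15.64 × 0.0005045 = 0.007890 m/day.
Seepage velocity v = q / n_e = 0.007890 / 0.19 = 0.04153 m/day.
Travel time t = L / v = 2200 / 0.04153 = 52977 days = 145.0 years.

145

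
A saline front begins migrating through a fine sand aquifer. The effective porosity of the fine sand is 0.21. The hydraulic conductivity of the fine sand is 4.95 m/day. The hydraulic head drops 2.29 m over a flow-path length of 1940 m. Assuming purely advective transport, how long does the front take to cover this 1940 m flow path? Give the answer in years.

191

Hydraulic gradient i = Δh / L = 2.29 / 1940 = 0.001180.
Darcy flux q = K · i = 4.950 × 0.001180 = 0.005843 m/day.
Seepage velocity v = q / n_e = 0.005843 / 0.21 = 0.02782 m/day.
Travel time t = L / v = 1940 / 0.02782 = 69724 days = 190.9 years.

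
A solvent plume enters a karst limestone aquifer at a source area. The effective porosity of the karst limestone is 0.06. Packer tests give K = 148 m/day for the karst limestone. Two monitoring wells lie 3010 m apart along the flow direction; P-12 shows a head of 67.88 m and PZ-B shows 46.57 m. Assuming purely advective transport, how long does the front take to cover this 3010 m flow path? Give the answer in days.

Hydraulic gradient i = (67.88 − 46.57) / 3010 = 21.31 / 3010 = 0.007080.
Darcy flux q = K · i = 148.0 × 0.007080 = 1.048 m/day.
Seepage velocity v = q / n_e = 1.048 / 0.06 = 17.46 m/day.
Travel time t = L / v = 3010 / 17.46 = 172.4 days.

172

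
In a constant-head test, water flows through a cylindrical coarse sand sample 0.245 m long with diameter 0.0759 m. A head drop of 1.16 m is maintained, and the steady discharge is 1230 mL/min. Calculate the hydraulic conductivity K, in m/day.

82.7

Cross-sectional area A = π·(d/2)² = π × (0.0759/2)² = 0.004525 m².
Convert discharge: 1230 mL/min = 2.050e-05 m³/s.
Darcy's law rearranged: K = Q·L / (A·Δh) = 2.050e-05 × 0.245 / (0.004525 × 1.16) = 0.0009569 m/s = 82.68 m/day.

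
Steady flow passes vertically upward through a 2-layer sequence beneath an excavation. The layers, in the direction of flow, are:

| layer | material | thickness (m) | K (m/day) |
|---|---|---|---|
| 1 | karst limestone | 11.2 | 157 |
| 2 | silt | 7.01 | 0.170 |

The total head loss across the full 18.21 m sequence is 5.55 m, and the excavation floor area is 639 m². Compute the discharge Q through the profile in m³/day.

Flow is perpendicular to layering, so the layers act in series and the equivalent K is the thickness-weighted harmonic mean.
Total thickness L = 11.2 + 7.01 = 18.21 m.
Σ(b_i/K_i) = 11.2/157 + 7.01/0.170 = 41.31 d.
K_eq = L / Σ(b_i/K_i) = 18.21 / 41.31 = 0.4408 m/day.
Q = K_eq · A · (Δh/L) = 0.4408 × 639 × (5.55/18.21) = 85.86 m³/day.

85.9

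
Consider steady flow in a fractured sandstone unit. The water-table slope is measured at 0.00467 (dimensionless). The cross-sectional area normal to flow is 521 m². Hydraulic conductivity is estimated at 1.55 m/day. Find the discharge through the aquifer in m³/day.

Hydraulic gradient i = 0.00467.
Darcy's law: Q = K · A · i = 1.550 × 521.0 × 0.004670 = 3.771 m³/day.

3.77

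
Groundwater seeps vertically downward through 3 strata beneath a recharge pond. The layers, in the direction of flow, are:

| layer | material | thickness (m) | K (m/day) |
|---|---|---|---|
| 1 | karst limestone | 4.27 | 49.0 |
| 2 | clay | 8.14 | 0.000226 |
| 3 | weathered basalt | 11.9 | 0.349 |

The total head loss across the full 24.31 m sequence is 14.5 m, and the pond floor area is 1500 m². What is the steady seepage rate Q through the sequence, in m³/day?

0.603

Flow is perpendicular to layering, so the layers act in series and the equivalent K is the thickness-weighted harmonic mean.
Total thickness L = 4.27 + 8.14 + 11.9 = 24.31 m.
Σ(b_i/K_i) = 4.27/49.0 + 8.14/0.000226 + 11.9/0.349 = 36052 d.
K_eq = L / Σ(b_i/K_i) = 24.31 / 36052 = 0.0006743 m/day.
Q = K_eq · A · (Δh/L) = 0.0006743 × 1500 × (14.5/24.31) = 0.6033 m³/day.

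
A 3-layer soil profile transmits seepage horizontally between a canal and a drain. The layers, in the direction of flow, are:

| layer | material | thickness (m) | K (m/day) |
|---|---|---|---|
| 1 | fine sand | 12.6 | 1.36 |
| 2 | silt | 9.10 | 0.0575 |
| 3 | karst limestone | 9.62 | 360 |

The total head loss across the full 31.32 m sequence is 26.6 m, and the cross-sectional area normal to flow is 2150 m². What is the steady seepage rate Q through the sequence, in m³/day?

Flow is perpendicular to layering, so the layers act in series and the equivalent K is the thickness-weighted harmonic mean.
Total thickness L = 12.6 + 9.10 + 9.62 = 31.32 m.
Σ(b_i/K_i) = 12.6/1.36 + 9.10/0.0575 + 9.62/360 = 167.6 d.
K_eq = L / Σ(b_i/K_i) = 31.32 / 167.6 = 0.1869 m/day.
Q = K_eq · A · (Δh/L) = 0.1869 × 2150 × (26.6/31.32) = 341.3 m³/day.

341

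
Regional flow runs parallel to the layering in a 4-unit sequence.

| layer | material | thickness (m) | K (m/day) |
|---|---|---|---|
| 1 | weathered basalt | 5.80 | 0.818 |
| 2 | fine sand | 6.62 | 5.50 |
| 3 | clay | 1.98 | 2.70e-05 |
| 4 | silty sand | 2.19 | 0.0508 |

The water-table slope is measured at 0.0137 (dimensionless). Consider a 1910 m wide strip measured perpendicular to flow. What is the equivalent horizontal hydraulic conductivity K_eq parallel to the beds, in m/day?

Flow is parallel to layering, so each bed carries its own Darcy discharge and the transmissivities add.
Σ(K_i·b_i) = 0.818×5.80 + 5.50×6.62 + 2.70e-05×1.98 + 0.0508×2.19 = 41.27 m²/day.
Total thickness b = 16.59 m, so K_eq = Σ(K_i·b_i)/b = 2.487 m/day.

2.49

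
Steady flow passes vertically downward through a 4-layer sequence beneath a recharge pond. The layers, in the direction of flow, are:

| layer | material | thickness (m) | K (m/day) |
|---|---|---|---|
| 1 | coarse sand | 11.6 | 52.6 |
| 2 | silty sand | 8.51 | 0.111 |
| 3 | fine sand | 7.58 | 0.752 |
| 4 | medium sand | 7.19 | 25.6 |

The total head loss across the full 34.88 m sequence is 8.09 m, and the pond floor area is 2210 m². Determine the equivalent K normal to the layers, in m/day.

Flow is perpendicular to layering, so the layers act in series and the equivalent K is the thickness-weighted harmonic mean.
Total thickness L = 11.6 + 8.51 + 7.58 + 7.19 = 34.88 m.
Σ(b_i/K_i) = 11.6/52.6 + 8.51/0.111 + 7.58/0.752 + 7.19/25.6 = 87.25 d.
K_eq = L / Σ(b_i/K_i) = 34.88 / 87.25 = 0.3998 m/day.

0.400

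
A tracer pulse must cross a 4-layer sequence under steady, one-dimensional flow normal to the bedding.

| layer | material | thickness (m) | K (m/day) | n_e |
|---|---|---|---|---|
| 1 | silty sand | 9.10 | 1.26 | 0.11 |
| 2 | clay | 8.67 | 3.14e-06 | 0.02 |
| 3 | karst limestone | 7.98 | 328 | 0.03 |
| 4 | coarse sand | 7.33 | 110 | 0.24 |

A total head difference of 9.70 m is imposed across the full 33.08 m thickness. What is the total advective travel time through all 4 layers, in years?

2470

With flow normal to the layers, continuity requires the same specific discharge q through every layer.
Σ(b_i/K_i) = 9.10/1.26 + 8.67/3.14e-06 + 7.98/328 + 7.33/110 = 2.761e+06 d.
q = Δh / Σ(b_i/K_i) = 9.70 / 2.761e+06 = 3.513e-06 m/day.
In each layer the seepage velocity is v_i = q/n_i, so the layer transit time is t_i = b_i·n_i / q:
  layer 1 (silty sand): t_1 = 9.10 × 0.11 / 3.513e-06 = 2.849e+05 d
  layer 2 (clay): t_2 = 8.67 × 0.02 / 3.513e-06 = 49359 d
  layer 3 (karst limestone): t_3 = 7.98 × 0.03 / 3.513e-06 = 68146 d
  layer 4 (coarse sand): t_4 = 7.33 × 0.24 / 3.513e-06 = 5.008e+05 d
Total t = Σ t_i = 9.032e+05 days = 2473 years.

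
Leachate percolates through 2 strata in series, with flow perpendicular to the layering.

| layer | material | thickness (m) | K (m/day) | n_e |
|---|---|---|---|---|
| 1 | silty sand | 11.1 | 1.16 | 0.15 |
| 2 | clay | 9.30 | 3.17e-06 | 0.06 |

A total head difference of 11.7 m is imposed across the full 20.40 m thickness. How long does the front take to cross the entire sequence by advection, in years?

1530

With flow normal to the layers, continuity requires the same specific discharge q through every layer.
Σ(b_i/K_i) = 11.1/1.16 + 9.30/3.17e-06 = 2.934e+06 d.
q = Δh / Σ(b_i/K_i) = 11.7 / 2.934e+06 = 3.988e-06 m/day.
In each layer the seepage velocity is v_i = q/n_i, so the layer transit time is t_i = b_i·n_i / q:
  layer 1 (silty sand): t_1 = 11.1 × 0.15 / 3.988e-06 = 4.175e+05 d
  layer 2 (clay): t_2 = 9.30 × 0.06 / 3.988e-06 = 1.399e+05 d
Total t = Σ t_i = 5.574e+05 days = 1526 years.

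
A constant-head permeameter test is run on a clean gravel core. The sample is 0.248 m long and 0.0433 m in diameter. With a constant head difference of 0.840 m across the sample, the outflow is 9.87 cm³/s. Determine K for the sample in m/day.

Cross-sectional area A = π·(d/2)² = π × (0.0433/2)² = 0.001473 m².
Convert discharge: 9.87 cm³/s = 9.870e-06 m³/s.
Darcy's law rearranged: K = Q·L / (A·Δh) = 9.870e-06 × 0.248 / (0.001473 × 0.840) = 0.001979 m/s = 171.0 m/day.

171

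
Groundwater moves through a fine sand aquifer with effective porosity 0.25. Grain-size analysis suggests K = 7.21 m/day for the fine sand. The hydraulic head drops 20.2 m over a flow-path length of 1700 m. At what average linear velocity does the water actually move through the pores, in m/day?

0.343

Hydraulic gradient i = Δh / L = 20.2 / 1700 = 0.01188.
Darcy flux q = K · i = 7.210 × 0.01188 = 0.08567 m/day.
Seepage velocity v = q / n_e = 0.08567 / 0.25 = 0.3427 m/day.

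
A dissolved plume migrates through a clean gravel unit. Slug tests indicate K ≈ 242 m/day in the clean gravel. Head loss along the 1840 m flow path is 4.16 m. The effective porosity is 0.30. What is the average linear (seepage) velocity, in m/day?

Hydraulic gradient i = Δh / L = 4.16 / 1840 = 0.002261.
Darcy flux q = K · i = 242.0 × 0.002261 = 0.5471 m/day.
Seepage velocity v = q / n_e = 0.5471 / 0.30 = 1.824 m/day.

1.82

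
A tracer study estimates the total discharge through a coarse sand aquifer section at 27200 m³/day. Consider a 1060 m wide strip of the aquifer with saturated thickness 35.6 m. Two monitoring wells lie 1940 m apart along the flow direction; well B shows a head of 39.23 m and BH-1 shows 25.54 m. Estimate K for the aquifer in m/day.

102

Cross-sectional area A = 1060 × 35.6 = 37736 m².
Hydraulic gradient i = (39.23 − 25.54) / 1940 = 13.69 / 1940 = 0.007057.
From Q = K·A·i, K = Q / (A·i) = 27200 / (37736 × 0.007057) = 102.1 m/day.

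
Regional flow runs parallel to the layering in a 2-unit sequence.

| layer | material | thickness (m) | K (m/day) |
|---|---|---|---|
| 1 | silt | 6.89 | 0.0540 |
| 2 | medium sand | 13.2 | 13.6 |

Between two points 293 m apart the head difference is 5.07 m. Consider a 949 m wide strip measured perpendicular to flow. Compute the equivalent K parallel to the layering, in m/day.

8.95

Flow is parallel to layering, so each bed carries its own Darcy discharge and the transmissivities add.
Σ(K_i·b_i) = 0.0540×6.89 + 13.6×13.2 = 179.9 m²/day.
Total thickness b = 20.09 m, so K_eq = Σ(K_i·b_i)/b = 8.954 m/day.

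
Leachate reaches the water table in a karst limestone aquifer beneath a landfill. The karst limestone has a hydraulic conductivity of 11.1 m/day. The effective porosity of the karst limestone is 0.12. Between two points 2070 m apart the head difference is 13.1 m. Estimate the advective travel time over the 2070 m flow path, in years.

9.68

Hydraulic gradient i = Δh / L = 13.1 / 2070 = 0.006329.
Darcy flux q = K · i = 11.10 × 0.006329 = 0.07025 m/day.
Seepage velocity v = q / n_e = 0.07025 / 0.12 = 0.5854 m/day.
Travel time t = L / v = 2070 / 0.5854 = 3536 days = 9.681 years.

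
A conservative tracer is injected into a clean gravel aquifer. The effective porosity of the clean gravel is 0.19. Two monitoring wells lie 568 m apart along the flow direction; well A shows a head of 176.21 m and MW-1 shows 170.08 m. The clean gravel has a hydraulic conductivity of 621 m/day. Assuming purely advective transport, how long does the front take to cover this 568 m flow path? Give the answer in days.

Hydraulic gradient i = (176.21 − 170.08) / 568 = 6.13 / 568 = 0.01079.
Darcy flux q = K · i = 621.0 × 0.01079 = 6.702 m/day.
Seepage velocity v = q / n_e = 6.702 / 0.19 = 35.27 m/day.
Travel time t = L / v = 568 / 35.27 = 16.10 days.

16.1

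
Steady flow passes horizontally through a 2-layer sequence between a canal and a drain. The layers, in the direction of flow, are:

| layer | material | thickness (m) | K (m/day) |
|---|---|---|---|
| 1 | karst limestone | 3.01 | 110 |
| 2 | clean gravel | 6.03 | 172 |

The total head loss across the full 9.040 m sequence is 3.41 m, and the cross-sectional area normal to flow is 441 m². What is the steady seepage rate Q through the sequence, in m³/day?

Flow is perpendicular to layering, so the layers act in series and the equivalent K is the thickness-weighted harmonic mean.
Total thickness L = 3.01 + 6.03 = 9.040 m.
Σ(b_i/K_i) = 3.01/110 + 6.03/172 = 0.06242 d.
K_eq = L / Σ(b_i/K_i) = 9.040 / 0.06242 = 144.8 m/day.
Q = K_eq · A · (Δh/L) = 144.8 × 441 × (3.41/9.040) = 24091 m³/day.

24100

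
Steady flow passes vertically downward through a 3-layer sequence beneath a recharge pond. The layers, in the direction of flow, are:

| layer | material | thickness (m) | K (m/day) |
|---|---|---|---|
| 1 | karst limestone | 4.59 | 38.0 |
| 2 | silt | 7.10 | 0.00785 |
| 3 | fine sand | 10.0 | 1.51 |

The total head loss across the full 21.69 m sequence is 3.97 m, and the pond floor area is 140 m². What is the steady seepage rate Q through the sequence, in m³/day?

Flow is perpendicular to layering, so the layers act in series and the equivalent K is the thickness-weighted harmonic mean.
Total thickness L = 4.59 + 7.10 + 10.0 = 21.69 m.
Σ(b_i/K_i) = 4.59/38.0 + 7.10/0.00785 + 10.0/1.51 = 911.2 d.
K_eq = L / Σ(b_i/K_i) = 21.69 / 911.2 = 0.02380 m/day.
Q = K_eq · A · (Δh/L) = 0.02380 × 140 × (3.97/21.69) = 0.6100 m³/day.

0.610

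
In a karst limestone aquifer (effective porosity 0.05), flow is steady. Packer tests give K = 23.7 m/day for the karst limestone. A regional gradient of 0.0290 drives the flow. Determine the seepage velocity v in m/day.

13.7

Hydraulic gradient i = 0.0290.
Darcy flux q = K · i = 23.70 × 0.02900 = 0.6873 m/day.
Seepage velocity v = q / n_e = 0.6873 / 0.05 = 13.75 m/day.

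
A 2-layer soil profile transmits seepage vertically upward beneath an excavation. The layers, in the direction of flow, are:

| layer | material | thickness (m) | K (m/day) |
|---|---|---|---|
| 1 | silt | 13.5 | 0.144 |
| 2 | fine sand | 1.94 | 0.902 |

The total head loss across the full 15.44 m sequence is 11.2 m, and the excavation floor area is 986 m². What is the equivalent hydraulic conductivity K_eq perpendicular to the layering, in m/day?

Flow is perpendicular to layering, so the layers act in series and the equivalent K is the thickness-weighted harmonic mean.
Total thickness L = 13.5 + 1.94 = 15.44 m.
Σ(b_i/K_i) = 13.5/0.144 + 1.94/0.902 = 95.90 d.
K_eq = L / Σ(b_i/K_i) = 15.44 / 95.90 = 0.1610 m/day.

0.161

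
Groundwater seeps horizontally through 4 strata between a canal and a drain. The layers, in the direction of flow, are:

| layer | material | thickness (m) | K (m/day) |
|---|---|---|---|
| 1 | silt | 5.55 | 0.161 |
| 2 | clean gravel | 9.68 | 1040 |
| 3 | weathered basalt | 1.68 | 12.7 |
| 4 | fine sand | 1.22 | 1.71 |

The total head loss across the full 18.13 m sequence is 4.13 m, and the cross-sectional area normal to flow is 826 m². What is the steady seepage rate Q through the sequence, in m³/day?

Flow is perpendicular to layering, so the layers act in series and the equivalent K is the thickness-weighted harmonic mean.
Total thickness L = 5.55 + 9.68 + 1.68 + 1.22 = 18.13 m.
Σ(b_i/K_i) = 5.55/0.161 + 9.68/1040 + 1.68/12.7 + 1.22/1.71 = 35.33 d.
K_eq = L / Σ(b_i/K_i) = 18.13 / 35.33 = 0.5132 m/day.
Q = K_eq · A · (Δh/L) = 0.5132 × 826 × (4.13/18.13) = 96.57 m³/day.

96.6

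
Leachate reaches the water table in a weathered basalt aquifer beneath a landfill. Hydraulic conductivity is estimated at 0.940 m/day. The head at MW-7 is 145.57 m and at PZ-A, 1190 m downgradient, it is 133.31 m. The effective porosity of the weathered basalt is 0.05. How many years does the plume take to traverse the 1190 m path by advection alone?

16.8

Hydraulic gradient i = (145.57 − 133.31) / 1190 = 12.26 / 1190 = 0.01030.
Darcy flux q = K · i = 0.9400 × 0.01030 = 0.009684 m/day.
Seepage velocity v = q / n_e = 0.009684 / 0.05 = 0.1937 m/day.
Travel time t = L / v = 1190 / 0.1937 = 6144 days = 16.82 years.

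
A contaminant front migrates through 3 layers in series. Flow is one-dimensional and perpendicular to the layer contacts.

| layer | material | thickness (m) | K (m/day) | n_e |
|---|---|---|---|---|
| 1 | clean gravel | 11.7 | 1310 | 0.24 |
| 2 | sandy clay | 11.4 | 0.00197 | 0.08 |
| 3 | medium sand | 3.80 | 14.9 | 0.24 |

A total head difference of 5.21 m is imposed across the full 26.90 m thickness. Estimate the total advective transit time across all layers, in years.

14.1

With flow normal to the layers, continuity requires the same specific discharge q through every layer.
Σ(b_i/K_i) = 11.7/1310 + 11.4/0.00197 + 3.80/14.9 = 5787 d.
q = Δh / Σ(b_i/K_i) = 5.21 / 5787 = 0.0009003 m/day.
In each layer the seepage velocity is v_i = q/n_i, so the layer transit time is t_i = b_i·n_i / q:
  layer 1 (clean gravel): t_1 = 11.7 × 0.24 / 0.0009003 = 3119 d
  layer 2 (sandy clay): t_2 = 11.4 × 0.08 / 0.0009003 = 1013 d
  layer 3 (medium sand): t_3 = 3.80 × 0.24 / 0.0009003 = 1013 d
Total t = Σ t_i = 5145 days = 14.09 years.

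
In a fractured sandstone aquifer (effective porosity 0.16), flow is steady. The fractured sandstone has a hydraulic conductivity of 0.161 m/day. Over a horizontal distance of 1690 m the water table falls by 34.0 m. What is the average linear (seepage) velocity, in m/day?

0.0202

Hydraulic gradient i = Δh / L = 34.0 / 1690 = 0.02012.
Darcy flux q = K · i = 0.1610 × 0.02012 = 0.003239 m/day.
Seepage velocity v = q / n_e = 0.003239 / 0.16 = 0.02024 m/day.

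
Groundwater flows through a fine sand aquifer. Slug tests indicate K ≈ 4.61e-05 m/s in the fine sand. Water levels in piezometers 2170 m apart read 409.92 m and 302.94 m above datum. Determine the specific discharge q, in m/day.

0.196

Convert K: 4.61e-05 m/s × 86400 = 3.983 m/day.
Hydraulic gradient i = (409.92 − 302.94) / 2170 = 106.98 / 2170 = 0.04930.
Specific discharge q = K · i = 3.983 × 0.04930 = 0.1964 m/day.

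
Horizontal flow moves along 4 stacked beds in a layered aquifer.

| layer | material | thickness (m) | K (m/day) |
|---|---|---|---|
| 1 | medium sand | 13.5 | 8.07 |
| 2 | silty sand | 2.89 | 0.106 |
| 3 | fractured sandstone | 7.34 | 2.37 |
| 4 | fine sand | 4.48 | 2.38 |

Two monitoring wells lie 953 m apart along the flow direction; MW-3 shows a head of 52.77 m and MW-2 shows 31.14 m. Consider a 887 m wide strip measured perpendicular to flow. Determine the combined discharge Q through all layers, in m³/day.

Flow is parallel to layering, so each bed carries its own Darcy discharge and the transmissivities add.
Σ(K_i·b_i) = 8.07×13.5 + 0.106×2.89 + 2.37×7.34 + 2.38×4.48 = 137.3 m²/day.
Hydraulic gradient i = (52.77 − 31.14) / 953 = 21.63 / 953 = 0.02270.
Q = Σ(K_i·b_i) · W · i = 137.3 × 887 × 0.02270 = 2764 m³/day.

2760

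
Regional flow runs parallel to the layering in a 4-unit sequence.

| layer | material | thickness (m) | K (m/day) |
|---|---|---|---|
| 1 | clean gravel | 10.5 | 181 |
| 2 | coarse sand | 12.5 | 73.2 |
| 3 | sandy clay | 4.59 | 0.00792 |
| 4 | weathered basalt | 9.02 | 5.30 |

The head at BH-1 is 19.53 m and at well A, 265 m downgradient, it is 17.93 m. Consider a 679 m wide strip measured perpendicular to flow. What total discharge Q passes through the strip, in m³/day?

Flow is parallel to layering, so each bed carries its own Darcy discharge and the transmissivities add.
Σ(K_i·b_i) = 181×10.5 + 73.2×12.5 + 0.00792×4.59 + 5.30×9.02 = 2863 m²/day.
Hydraulic gradient i = (19.53 − 17.93) / 265 = 1.6 / 265 = 0.006038.
Q = Σ(K_i·b_i) · W · i = 2863 × 679 × 0.006038 = 11739 m³/day.

11700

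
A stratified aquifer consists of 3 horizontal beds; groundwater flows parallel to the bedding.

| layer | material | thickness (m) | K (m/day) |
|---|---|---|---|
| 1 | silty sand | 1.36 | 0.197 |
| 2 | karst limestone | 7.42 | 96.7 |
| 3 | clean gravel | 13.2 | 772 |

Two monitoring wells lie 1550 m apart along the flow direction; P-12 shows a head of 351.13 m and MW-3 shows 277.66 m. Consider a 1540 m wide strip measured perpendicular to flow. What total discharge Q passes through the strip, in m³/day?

Flow is parallel to layering, so each bed carries its own Darcy discharge and the transmissivities add.
Σ(K_i·b_i) = 0.197×1.36 + 96.7×7.42 + 772×13.2 = 10908 m²/day.
Hydraulic gradient i = (351.13 − 277.66) / 1550 = 73.47 / 1550 = 0.04740.
Q = Σ(K_i·b_i) · W · i = 10908 × 1540 × 0.04740 = 7.963e+05 m³/day.

796000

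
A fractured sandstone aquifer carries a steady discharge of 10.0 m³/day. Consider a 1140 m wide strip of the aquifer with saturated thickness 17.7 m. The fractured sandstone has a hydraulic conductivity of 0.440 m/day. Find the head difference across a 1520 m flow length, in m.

1.71

Cross-sectional area A = 1140 × 17.7 = 20178 m².
From Q = K·A·i, i = Q / (K·A) = 10.0 / (0.4400 × 20178) = 0.001126.
Head loss Δh = i · L = 0.001126 × 1520 = 1.712 m.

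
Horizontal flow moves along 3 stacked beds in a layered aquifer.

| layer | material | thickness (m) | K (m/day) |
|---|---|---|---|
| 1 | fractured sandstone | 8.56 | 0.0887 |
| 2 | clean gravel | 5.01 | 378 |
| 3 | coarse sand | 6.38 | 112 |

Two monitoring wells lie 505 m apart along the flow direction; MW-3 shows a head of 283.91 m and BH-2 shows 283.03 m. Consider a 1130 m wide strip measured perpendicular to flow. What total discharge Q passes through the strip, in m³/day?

Flow is parallel to layering, so each bed carries its own Darcy discharge and the transmissivities add.
Σ(K_i·b_i) = 0.0887×8.56 + 378×5.01 + 112×6.38 = 2609 m²/day.
Hydraulic gradient i = (283.91 − 283.03) / 505 = 0.88 / 505 = 0.001743.
Q = Σ(K_i·b_i) · W · i = 2609 × 1130 × 0.001743 = 5138 m³/day.

5140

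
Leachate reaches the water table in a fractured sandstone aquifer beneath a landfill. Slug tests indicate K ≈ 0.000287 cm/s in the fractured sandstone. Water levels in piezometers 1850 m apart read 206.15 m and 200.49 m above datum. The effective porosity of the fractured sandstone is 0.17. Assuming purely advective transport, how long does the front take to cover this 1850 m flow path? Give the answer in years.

1130

Convert K: 0.000287 cm/s × 864 = 0.2480 m/day.
Hydraulic gradient i = (206.15 − 200.49) / 1850 = 5.66 / 1850 = 0.003059.
Darcy flux q = K · i = 0.2480 × 0.003059 = 0.0007586 m/day.
Seepage velocity v = q / n_e = 0.0007586 / 0.17 = 0.004463 m/day.
Travel time t = L / v = 1850 / 0.004463 = 4.146e+05 days = 1135 years.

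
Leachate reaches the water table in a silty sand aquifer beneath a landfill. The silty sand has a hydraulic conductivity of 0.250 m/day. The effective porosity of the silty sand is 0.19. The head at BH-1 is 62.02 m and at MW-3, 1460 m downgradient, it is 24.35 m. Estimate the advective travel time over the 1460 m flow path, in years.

118

Hydraulic gradient i = (62.02 − 24.35) / 1460 = 37.67 / 1460 = 0.02580.
Darcy flux q = K · i = 0.2500 × 0.02580 = 0.006450 m/day.
Seepage velocity v = q / n_e = 0.006450 / 0.19 = 0.03395 m/day.
Travel time t = L / v = 1460 / 0.03395 = 43005 days = 117.7 years.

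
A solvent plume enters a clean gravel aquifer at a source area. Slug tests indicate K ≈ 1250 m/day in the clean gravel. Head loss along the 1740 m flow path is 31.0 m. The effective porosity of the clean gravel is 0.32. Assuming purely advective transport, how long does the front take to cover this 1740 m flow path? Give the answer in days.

Hydraulic gradient i = Δh / L = 31.0 / 1740 = 0.01782.
Darcy flux q = K · i = 1250 × 0.01782 = 22.27 m/day.
Seepage velocity v = q / n_e = 22.27 / 0.32 = 69.59 m/day.
Travel time t = L / v = 1740 / 69.59 = 25.00 days.

25.0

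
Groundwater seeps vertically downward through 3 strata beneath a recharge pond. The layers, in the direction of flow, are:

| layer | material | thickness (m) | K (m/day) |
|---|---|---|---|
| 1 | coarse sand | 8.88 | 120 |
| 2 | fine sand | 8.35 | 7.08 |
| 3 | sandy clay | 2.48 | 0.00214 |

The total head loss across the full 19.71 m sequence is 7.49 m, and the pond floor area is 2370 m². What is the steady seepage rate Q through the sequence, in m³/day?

15.3

Flow is perpendicular to layering, so the layers act in series and the equivalent K is the thickness-weighted harmonic mean.
Total thickness L = 8.88 + 8.35 + 2.48 = 19.71 m.
Σ(b_i/K_i) = 8.88/120 + 8.35/7.08 + 2.48/0.00214 = 1160 d.
K_eq = L / Σ(b_i/K_i) = 19.71 / 1160 = 0.01699 m/day.
Q = K_eq · A · (Δh/L) = 0.01699 × 2370 × (7.49/19.71) = 15.30 m³/day.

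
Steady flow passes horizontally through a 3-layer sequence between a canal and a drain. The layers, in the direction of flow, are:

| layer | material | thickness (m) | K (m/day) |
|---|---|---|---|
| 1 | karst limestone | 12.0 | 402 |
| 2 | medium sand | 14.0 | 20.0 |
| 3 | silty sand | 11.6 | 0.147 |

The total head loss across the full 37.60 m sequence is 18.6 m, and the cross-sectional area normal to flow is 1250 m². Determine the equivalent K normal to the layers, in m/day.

Flow is perpendicular to layering, so the layers act in series and the equivalent K is the thickness-weighted harmonic mean.
Total thickness L = 12.0 + 14.0 + 11.6 = 37.60 m.
Σ(b_i/K_i) = 12.0/402 + 14.0/20.0 + 11.6/0.147 = 79.64 d.
K_eq = L / Σ(b_i/K_i) = 37.60 / 79.64 = 0.4721 m/day.

0.472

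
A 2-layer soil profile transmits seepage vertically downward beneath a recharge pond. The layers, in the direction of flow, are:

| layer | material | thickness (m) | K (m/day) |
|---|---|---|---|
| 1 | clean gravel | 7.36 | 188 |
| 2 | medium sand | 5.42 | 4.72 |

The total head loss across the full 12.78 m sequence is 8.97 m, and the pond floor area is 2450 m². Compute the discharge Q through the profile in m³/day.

Flow is perpendicular to layering, so the layers act in series and the equivalent K is the thickness-weighted harmonic mean.
Total thickness L = 7.36 + 5.42 = 12.78 m.
Σ(b_i/K_i) = 7.36/188 + 5.42/4.72 = 1.187 d.
K_eq = L / Σ(b_i/K_i) = 12.78 / 1.187 = 10.76 m/day.
Q = K_eq · A · (Δh/L) = 10.76 × 2450 × (8.97/12.78) = 18507 m³/day.

18500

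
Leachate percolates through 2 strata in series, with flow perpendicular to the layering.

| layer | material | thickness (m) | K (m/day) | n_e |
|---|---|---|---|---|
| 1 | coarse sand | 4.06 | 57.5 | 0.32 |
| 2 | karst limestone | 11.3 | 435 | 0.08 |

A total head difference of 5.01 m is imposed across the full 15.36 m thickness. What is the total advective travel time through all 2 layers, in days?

With flow normal to the layers, continuity requires the same specific discharge q through every layer.
Σ(b_i/K_i) = 4.06/57.5 + 11.3/435 = 0.09659 d.
q = Δh / Σ(b_i/K_i) = 5.01 / 0.09659 = 51.87 m/day.
In each layer the seepage velocity is v_i = q/n_i, so the layer transit time is t_i = b_i·n_i / q:
  layer 1 (coarse sand): t_1 = 4.06 × 0.32 / 51.87 = 0.02505 d
  layer 2 (karst limestone): t_2 = 11.3 × 0.08 / 51.87 = 0.01743 d
Total t = Σ t_i = 0.04247 days.

0.0425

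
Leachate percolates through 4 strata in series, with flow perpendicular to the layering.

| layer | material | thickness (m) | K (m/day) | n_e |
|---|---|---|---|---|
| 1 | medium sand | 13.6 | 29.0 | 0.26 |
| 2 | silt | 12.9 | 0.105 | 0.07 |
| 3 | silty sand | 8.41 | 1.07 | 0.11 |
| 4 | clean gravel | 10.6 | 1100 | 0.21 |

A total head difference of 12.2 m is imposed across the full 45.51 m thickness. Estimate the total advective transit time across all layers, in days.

81.6

With flow normal to the layers, continuity requires the same specific discharge q through every layer.
Σ(b_i/K_i) = 13.6/29.0 + 12.9/0.105 + 8.41/1.07 + 10.6/1100 = 131.2 d.
q = Δh / Σ(b_i/K_i) = 12.2 / 131.2 = 0.09299 m/day.
In each layer the seepage velocity is v_i = q/n_i, so the layer transit time is t_i = b_i·n_i / q:
  layer 1 (medium sand): t_1 = 13.6 × 0.26 / 0.09299 = 38.03 d
  layer 2 (silt): t_2 = 12.9 × 0.07 / 0.09299 = 9.711 d
  layer 3 (silty sand): t_3 = 8.41 × 0.11 / 0.09299 = 9.948 d
  layer 4 (clean gravel): t_4 = 10.6 × 0.21 / 0.09299 = 23.94 d
Total t = Σ t_i = 81.62 days.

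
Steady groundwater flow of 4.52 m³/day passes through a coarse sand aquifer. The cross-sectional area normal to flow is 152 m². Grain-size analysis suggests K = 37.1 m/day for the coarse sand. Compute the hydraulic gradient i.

From Q = K·A·i, i = Q / (K·A) = 4.52 / (37.10 × 152.0) = 0.0008015.

0.000802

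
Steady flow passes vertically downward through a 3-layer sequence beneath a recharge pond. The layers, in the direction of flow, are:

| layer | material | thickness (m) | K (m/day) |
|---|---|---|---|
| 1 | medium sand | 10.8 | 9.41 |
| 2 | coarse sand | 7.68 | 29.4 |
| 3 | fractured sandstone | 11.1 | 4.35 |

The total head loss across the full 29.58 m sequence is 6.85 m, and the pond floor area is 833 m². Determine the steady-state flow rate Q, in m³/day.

Flow is perpendicular to layering, so the layers act in series and the equivalent K is the thickness-weighted harmonic mean.
Total thickness L = 10.8 + 7.68 + 11.1 = 29.58 m.
Σ(b_i/K_i) = 10.8/9.41 + 7.68/29.4 + 11.1/4.35 = 3.961 d.
K_eq = L / Σ(b_i/K_i) = 29.58 / 3.961 = 7.468 m/day.
Q = K_eq · A · (Δh/L) = 7.468 × 833 × (6.85/29.58) = 1441 m³/day.

1440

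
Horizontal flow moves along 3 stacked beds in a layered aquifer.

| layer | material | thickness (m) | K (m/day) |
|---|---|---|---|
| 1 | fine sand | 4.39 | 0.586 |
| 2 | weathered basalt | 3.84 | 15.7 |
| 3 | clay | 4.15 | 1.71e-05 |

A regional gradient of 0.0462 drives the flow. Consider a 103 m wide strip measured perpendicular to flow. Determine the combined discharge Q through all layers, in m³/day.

299

Flow is parallel to layering, so each bed carries its own Darcy discharge and the transmissivities add.
Σ(K_i·b_i) = 0.586×4.39 + 15.7×3.84 + 1.71e-05×4.15 = 62.86 m²/day.
Hydraulic gradient i = 0.0462.
Q = Σ(K_i·b_i) · W · i = 62.86 × 103 × 0.04620 = 299.1 m³/day.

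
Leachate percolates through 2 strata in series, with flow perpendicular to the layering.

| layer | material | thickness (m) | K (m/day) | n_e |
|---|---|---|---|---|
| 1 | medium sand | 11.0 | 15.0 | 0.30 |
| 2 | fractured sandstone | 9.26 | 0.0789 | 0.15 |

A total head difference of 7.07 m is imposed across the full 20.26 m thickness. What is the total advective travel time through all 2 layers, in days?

78.3

With flow normal to the layers, continuity requires the same specific discharge q through every layer.
Σ(b_i/K_i) = 11.0/15.0 + 9.26/0.0789 = 118.1 d.
q = Δh / Σ(b_i/K_i) = 7.07 / 118.1 = 0.05987 m/day.
In each layer the seepage velocity is v_i = q/n_i, so the layer transit time is t_i = b_i·n_i / q:
  layer 1 (medium sand): t_1 = 11.0 × 0.30 / 0.05987 = 55.12 d
  layer 2 (fractured sandstone): t_2 = 9.26 × 0.15 / 0.05987 = 23.20 d
Total t = Σ t_i = 78.32 days.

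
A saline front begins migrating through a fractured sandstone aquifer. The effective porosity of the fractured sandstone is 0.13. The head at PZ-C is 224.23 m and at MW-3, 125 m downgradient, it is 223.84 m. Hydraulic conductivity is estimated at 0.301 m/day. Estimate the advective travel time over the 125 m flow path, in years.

Hydraulic gradient i = (224.23 − 223.84) / 125 = 0.39 / 125 = 0.003120.
Darcy flux q = K · i = 0.3010 × 0.003120 = 0.0009391 m/day.
Seepage velocity v = q / n_e = 0.0009391 / 0.13 = 0.007224 m/day.
Travel time t = L / v = 125 / 0.007224 = 17303 days = 47.37 years.

47.4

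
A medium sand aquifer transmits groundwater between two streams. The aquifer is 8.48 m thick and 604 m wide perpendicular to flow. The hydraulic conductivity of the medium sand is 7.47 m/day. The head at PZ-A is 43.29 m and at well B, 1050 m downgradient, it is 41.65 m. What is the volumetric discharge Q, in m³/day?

59.8

Cross-sectional area A = 604 × 8.48 = 5122 m².
Hydraulic gradient i = (43.29 − 41.65) / 1050 = 1.64 / 1050 = 0.001562.
Darcy's law: Q = K · A · i = 7.470 × 5122 × 0.001562 = 59.76 m³/day.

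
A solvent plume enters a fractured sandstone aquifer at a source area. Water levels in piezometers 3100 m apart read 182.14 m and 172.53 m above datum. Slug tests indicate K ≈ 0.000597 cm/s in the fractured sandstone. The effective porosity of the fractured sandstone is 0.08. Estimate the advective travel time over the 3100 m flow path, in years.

425

Convert K: 0.000597 cm/s × 864 = 0.5158 m/day.
Hydraulic gradient i = (182.14 − 172.53) / 3100 = 9.61 / 3100 = 0.003100.
Darcy flux q = K · i = 0.5158 × 0.003100 = 0.001599 m/day.
Seepage velocity v = q / n_e = 0.001599 / 0.08 = 0.01999 m/day.
Travel time t = L / v = 3100 / 0.01999 = 1.551e+05 days = 424.6 years.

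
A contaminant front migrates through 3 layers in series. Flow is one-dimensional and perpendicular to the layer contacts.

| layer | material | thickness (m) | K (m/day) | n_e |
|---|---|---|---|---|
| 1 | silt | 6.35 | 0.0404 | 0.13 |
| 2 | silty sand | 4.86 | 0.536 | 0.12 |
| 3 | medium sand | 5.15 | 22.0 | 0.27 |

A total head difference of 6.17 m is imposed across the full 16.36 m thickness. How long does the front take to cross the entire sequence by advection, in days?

75.5

With flow normal to the layers, continuity requires the same specific discharge q through every layer.
Σ(b_i/K_i) = 6.35/0.0404 + 4.86/0.536 + 5.15/22.0 = 166.5 d.
q = Δh / Σ(b_i/K_i) = 6.17 / 166.5 = 0.03706 m/day.
In each layer the seepage velocity is v_i = q/n_i, so the layer transit time is t_i = b_i·n_i / q:
  layer 1 (silt): t_1 = 6.35 × 0.13 / 0.03706 = 22.27 d
  layer 2 (silty sand): t_2 = 4.86 × 0.12 / 0.03706 = 15.74 d
  layer 3 (medium sand): t_3 = 5.15 × 0.27 / 0.03706 = 37.52 d
Total t = Σ t_i = 75.53 days.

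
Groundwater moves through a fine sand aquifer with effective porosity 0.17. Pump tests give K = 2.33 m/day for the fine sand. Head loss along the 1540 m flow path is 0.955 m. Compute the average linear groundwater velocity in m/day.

0.00850

Hydraulic gradient i = Δh / L = 0.955 / 1540 = 0.0006201.
Darcy flux q = K · i = 2.330 × 0.0006201 = 0.001445 m/day.
Seepage velocity v = q / n_e = 0.001445 / 0.17 = 0.008499 m/day.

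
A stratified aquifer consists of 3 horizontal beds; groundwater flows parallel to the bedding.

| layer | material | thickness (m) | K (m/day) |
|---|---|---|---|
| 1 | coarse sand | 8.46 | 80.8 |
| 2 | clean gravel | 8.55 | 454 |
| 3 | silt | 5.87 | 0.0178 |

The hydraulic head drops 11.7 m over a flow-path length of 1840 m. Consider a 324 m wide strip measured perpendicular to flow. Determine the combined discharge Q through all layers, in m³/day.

Flow is parallel to layering, so each bed carries its own Darcy discharge and the transmissivities add.
Σ(K_i·b_i) = 80.8×8.46 + 454×8.55 + 0.0178×5.87 = 4565 m²/day.
Hydraulic gradient i = Δh / L = 11.7 / 1840 = 0.006359.
Q = Σ(K_i·b_i) · W · i = 4565 × 324 × 0.006359 = 9406 m³/day.

9410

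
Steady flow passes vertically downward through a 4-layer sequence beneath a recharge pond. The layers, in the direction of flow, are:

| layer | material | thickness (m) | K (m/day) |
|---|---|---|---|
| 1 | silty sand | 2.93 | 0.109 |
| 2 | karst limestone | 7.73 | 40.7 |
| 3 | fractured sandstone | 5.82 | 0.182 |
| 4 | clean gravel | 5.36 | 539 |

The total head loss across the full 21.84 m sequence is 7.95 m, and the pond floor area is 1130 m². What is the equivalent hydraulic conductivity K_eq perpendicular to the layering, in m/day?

Flow is perpendicular to layering, so the layers act in series and the equivalent K is the thickness-weighted harmonic mean.
Total thickness L = 2.93 + 7.73 + 5.82 + 5.36 = 21.84 m.
Σ(b_i/K_i) = 2.93/0.109 + 7.73/40.7 + 5.82/0.182 + 5.36/539 = 59.06 d.
K_eq = L / Σ(b_i/K_i) = 21.84 / 59.06 = 0.3698 m/day.

0.370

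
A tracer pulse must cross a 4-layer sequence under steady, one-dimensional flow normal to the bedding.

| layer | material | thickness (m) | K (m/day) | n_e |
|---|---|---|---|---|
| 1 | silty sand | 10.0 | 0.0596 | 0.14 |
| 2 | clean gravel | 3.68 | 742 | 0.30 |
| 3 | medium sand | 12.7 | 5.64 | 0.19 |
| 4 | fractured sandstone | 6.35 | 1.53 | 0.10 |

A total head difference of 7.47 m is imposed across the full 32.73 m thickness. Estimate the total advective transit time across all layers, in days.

129

With flow normal to the layers, continuity requires the same specific discharge q through every layer.
Σ(b_i/K_i) = 10.0/0.0596 + 3.68/742 + 12.7/5.64 + 6.35/1.53 = 174.2 d.
q = Δh / Σ(b_i/K_i) = 7.47 / 174.2 = 0.04288 m/day.
In each layer the seepage velocity is v_i = q/n_i, so the layer transit time is t_i = b_i·n_i / q:
  layer 1 (silty sand): t_1 = 10.0 × 0.14 / 0.04288 = 32.65 d
  layer 2 (clean gravel): t_2 = 3.68 × 0.30 / 0.04288 = 25.74 d
  layer 3 (medium sand): t_3 = 12.7 × 0.19 / 0.04288 = 56.27 d
  layer 4 (fractured sandstone): t_4 = 6.35 × 0.10 / 0.04288 = 14.81 d
Total t = Σ t_i = 129.5 days.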